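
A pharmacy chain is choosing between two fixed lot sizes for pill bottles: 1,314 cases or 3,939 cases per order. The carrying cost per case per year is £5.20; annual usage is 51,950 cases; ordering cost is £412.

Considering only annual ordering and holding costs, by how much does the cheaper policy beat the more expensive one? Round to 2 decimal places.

£4,030.02

TC(Q) = (D/Q)S + (Q/2)H
TC(1,314) = (51,950/1,314)×412 + (1,314/2)×5.2 = £19,705.14
TC(3,939) = (51,950/3,939)×412 + (3,939/2)×5.2 = £15,675.11
Lots of 3,939 are cheaper by £4,030.02.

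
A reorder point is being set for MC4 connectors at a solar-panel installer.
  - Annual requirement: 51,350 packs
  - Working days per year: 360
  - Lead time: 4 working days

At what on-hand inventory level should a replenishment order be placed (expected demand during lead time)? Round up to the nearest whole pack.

Daily demand d = 51,350 / 360 = 142.639 packs/day
Demand during lead time = 142.639 × 4 = 570.56
Reorder point = 570.56 → round up

571 packs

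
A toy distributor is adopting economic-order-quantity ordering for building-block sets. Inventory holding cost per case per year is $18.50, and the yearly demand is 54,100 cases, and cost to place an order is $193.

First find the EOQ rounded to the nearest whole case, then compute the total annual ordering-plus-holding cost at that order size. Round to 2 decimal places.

$19,655.23

Optimal lot size Q* = (2 × 54,100 × $193 / $18.5)^½ ≈ 1,062.44 → Q = 1,062 cases
Annual ordering cost = (D/Q)·S = (54,100/1,062) × 193 = $9,831.73
Annual holding cost  = (Q/2)·H = (1,062/2) × 18.5 = $9,823.50
Total = $9,831.73 + $9,823.50 = $19,655.23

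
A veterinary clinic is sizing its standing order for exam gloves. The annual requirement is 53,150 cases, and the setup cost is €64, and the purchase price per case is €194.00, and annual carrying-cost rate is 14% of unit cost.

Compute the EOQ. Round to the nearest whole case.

500 cases

Holding cost per case per year: H = 14% × €194 = €27.1600
EOQ = √(2DS/H) = √(2 × 53,150 × 64 / 27.16)
    = √(250,486.01) ≈ 500.49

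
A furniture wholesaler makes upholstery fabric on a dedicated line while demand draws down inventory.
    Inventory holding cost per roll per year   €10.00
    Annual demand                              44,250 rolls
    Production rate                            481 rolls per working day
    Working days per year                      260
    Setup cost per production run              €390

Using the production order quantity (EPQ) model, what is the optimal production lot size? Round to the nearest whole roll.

Daily demand d = 44,250/260 = 170.192; p = 481; 1 − d/p = 0.64617
EPQ = √(2DS / (H(1 − d/p)))
    = √(2 × 44,250 × 390 / (10 × 0.64617)) ≈ 2,311.16

2,311 rolls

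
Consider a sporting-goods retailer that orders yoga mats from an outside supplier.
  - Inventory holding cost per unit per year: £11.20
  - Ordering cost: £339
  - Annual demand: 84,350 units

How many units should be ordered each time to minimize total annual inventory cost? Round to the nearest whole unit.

2,260 units

EOQ = √(2DS/H) = √(2 × 84,350 × 339 / 11.2)
    = √(5,106,187.50) ≈ 2,259.69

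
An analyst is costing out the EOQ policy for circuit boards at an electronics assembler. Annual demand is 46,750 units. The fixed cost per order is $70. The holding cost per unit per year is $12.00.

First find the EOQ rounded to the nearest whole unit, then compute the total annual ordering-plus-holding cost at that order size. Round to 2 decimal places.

$8,862.28

EOQ = √(2DS/H) = √(2 × 46,750 × 70 / 12)
    = √(545,416.67) ≈ 738.52 → Q = 739 units
Ordering: D/Q × S = 46,750/739 × $70 = $4,428.28
Holding:  Q/2 × H = 739/2 × $12 = $4,434.00
Total = $4,428.28 + $4,434.00 = $8,862.28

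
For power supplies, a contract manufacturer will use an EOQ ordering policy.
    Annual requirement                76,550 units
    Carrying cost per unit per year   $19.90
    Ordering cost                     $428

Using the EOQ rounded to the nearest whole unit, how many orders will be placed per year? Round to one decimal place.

42.2 orders per year

EOQ = √(2DS/H) = √(2 × 76,550 × 428 / 19.9)
    = √(3,292,804.02) ≈ 1,814.61 → Q = 1,815
Orders per year = D/Q = 76,550 / 1,815 = 42.176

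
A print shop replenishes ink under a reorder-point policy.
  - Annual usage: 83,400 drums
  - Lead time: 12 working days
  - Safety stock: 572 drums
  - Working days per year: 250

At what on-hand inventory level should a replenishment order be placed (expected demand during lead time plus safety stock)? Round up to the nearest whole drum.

4,576 drums

Daily demand d = 83,400 / 250 = 333.600 drums/day
Demand during lead time = 333.600 × 12 = 4,003.20
Reorder point = 4,003.20 + 572 = 4,575.20 → round up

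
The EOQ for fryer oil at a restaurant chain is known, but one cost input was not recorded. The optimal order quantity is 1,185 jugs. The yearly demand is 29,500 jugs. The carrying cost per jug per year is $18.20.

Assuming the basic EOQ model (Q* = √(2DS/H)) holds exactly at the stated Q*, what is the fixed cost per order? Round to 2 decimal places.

From Q* = √(2DS/H) ⇒ Q*² = 2DS/H.
S = Q²H / (2D) = 1,185² × 18.2 / (2 × 29,500) = 433.1677

$433.17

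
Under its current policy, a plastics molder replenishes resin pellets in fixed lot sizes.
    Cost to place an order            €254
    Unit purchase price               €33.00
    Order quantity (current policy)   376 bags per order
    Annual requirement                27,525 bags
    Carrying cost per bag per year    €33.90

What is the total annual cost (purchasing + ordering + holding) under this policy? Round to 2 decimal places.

€933,292.22

Orders/yr = 27,525/376 = 73.205; ordering cost = 73.205 × €254 = €18,594.02
Average inventory = 376/2 = 188; holding cost = 188 × €33.9 = €6,373.20
Purchase cost = D·C = 27,525 × 33 = €908,325.00
Total = €18,594.02 + €6,373.20 + €908,325.00 = €933,292.22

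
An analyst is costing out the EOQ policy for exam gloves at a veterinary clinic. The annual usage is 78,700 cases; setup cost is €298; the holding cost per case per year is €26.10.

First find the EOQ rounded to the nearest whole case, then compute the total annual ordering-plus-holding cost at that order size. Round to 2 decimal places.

2DS/H = 2·78,700·298/26.1 = 1,797,134.10
EOQ = √1,797,134.10 ≈ 1,340.57 → Q = 1,341 cases
Ordering: D/Q × S = 78,700/1,341 × €298 = €17,488.89
Holding:  Q/2 × H = 1,341/2 × €26.1 = €17,500.05
Total = €17,488.89 + €17,500.05 = €34,988.94

€34,988.94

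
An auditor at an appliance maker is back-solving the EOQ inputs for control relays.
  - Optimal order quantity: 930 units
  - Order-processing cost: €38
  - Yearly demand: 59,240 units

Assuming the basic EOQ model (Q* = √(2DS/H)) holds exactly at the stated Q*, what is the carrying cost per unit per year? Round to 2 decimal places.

EOQ relation: Q² = 2DS/H, so rearrange for the unknown.
H = 2DS / Q² = 2 × 59,240 × 38 / 930² = 5.2055

€5.21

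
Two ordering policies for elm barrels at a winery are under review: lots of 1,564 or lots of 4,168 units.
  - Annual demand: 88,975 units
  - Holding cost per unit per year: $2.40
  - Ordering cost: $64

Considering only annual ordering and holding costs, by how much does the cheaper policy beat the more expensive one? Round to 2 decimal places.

$850.10

For each Q, cost = (D/Q)·S + (Q/2)·H.
TC(1,564) = (88,975/1,564)×64 + (1,564/2)×2.4 = $5,517.72
TC(4,168) = (88,975/4,168)×64 + (4,168/2)×2.4 = $6,367.82
|ΔTC| = |$5,517.72 − $6,367.82| = $850.10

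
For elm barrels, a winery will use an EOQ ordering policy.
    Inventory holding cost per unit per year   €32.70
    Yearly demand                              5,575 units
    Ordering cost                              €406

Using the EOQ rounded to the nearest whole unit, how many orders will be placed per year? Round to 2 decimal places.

Optimal lot size Q* = (2 × 5,575 × €406 / €32.7)^½ ≈ 372.07 → Q = 372
Orders per year = D/Q = 5,575 / 372 = 14.987

14.99 orders per year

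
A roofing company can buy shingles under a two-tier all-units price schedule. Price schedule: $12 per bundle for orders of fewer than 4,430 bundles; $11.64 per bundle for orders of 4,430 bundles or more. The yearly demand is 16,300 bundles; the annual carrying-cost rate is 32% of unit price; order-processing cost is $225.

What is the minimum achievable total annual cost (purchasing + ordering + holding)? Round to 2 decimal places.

H₁ = 32%×$12 = $3.8400;  H₂ = 32%×$11.64 = $3.7248
EOQ₁ = √(2×16,300×225/3.8400) = 1,382.08  (< 4,430, feasible at tier 1)
EOQ₂ = √(2×16,300×225/3.7248) = 1,403.29  (< 4,430 → use Q = 4,430 at tier-2 price)
TC(tier 1 (EOQ₁), Q≈1,382.1) = $200,907.20
TC(tier 2, Q≈4,430.0) = $198,810.31
Minimum at tier 2: $198,810.31

$198,810.31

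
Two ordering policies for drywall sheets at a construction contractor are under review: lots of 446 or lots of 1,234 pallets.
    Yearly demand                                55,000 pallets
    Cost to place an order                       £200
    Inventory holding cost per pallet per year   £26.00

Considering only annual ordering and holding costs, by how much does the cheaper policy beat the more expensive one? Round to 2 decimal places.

£5,505.58

For each Q, cost = (D/Q)·S + (Q/2)·H.
TC(446) = (55,000/446)×200 + (446/2)×26 = £30,461.68
TC(1,234) = (55,000/1,234)×200 + (1,234/2)×26 = £24,956.10
|ΔTC| = |£30,461.68 − £24,956.10| = £5,505.58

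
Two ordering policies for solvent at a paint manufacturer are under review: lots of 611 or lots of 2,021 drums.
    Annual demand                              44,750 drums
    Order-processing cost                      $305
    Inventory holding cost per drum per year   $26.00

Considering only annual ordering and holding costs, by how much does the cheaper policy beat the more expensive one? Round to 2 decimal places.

For each Q, cost = (D/Q)·S + (Q/2)·H.
TC(611) = (44,750/611)×305 + (611/2)×26 = $30,281.38
TC(2,021) = (44,750/2,021)×305 + (2,021/2)×26 = $33,026.46
|ΔTC| = |$30,281.38 − $33,026.46| = $2,745.08

$2,745.08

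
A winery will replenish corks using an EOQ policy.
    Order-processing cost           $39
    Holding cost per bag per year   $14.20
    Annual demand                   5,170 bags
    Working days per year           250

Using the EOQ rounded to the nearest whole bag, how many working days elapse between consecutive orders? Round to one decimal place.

8.2 days

2DS/H = 2·5,170·39/14.2 = 28,398.59
EOQ = √28,398.59 ≈ 168.52 → Q = 169 bags
T = Q/D × 250 days = 169/5,170 × 250 = 8.172 days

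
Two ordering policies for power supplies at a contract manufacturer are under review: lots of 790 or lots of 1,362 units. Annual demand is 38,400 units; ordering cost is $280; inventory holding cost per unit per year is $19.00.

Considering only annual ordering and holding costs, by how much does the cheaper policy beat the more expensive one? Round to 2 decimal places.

$281.85

For each Q, cost = (D/Q)·S + (Q/2)·H.
TC(790) = (38,400/790)×280 + (790/2)×19 = $21,115.13
TC(1,362) = (38,400/1,362)×280 + (1,362/2)×19 = $20,833.27
Lots of 1,362 are cheaper by $281.85.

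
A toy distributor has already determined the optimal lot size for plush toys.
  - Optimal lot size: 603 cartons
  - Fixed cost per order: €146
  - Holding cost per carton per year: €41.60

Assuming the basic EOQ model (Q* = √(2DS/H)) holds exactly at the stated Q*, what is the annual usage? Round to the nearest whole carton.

EOQ relation: Q² = 2DS/H, so rearrange for the unknown.
D = Q²H / (2S) = 603² × 41.6 / (2 × 146) = 51,801.83

51,802 cartons per year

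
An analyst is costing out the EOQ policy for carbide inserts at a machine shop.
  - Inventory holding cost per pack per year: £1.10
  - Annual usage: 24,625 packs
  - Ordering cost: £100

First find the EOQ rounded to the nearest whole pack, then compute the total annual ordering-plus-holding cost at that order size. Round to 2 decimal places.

£2,327.55

2DS/H = 2·24,625·100/1.1 = 4,477,272.73
EOQ = √4,477,272.73 ≈ 2,115.96 → Q = 2,116 packs
Ordering: D/Q × S = 24,625/2,116 × £100 = £1,163.75
Holding:  Q/2 × H = 2,116/2 × £1.1 = £1,163.80
Total = £1,163.75 + £1,163.80 = £2,327.55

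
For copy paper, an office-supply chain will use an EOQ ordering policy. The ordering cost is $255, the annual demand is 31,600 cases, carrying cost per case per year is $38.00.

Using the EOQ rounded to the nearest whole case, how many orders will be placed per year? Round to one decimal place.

Q* = √(2·D·S / H) = √(2·31,600·255 / 38) = √424,105.3 ≈ 651.23 → Q = 651
Orders per year = D/Q = 31,600 / 651 = 48.541

48.5 orders per year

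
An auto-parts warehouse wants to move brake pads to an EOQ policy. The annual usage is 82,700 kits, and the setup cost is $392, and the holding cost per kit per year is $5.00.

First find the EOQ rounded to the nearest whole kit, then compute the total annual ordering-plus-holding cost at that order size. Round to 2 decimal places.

Q* = √(2·D·S / H) = √(2·82,700·392 / 5) = √12,967,360.0 ≈ 3,601.02 → Q = 3,601 kits
Annual ordering cost = (D/Q)·S = (82,700/3,601) × 392 = $9,002.61
Annual holding cost  = (Q/2)·H = (3,601/2) × 5 = $9,002.50
Total = $9,002.61 + $9,002.50 = $18,005.11

$18,005.11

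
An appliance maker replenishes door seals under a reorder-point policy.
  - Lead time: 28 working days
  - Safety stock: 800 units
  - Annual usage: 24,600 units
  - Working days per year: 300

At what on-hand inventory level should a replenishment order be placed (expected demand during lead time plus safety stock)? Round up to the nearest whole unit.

3,096 units

Daily demand d = 24,600 / 300 = 82.000 units/day
Demand during lead time = 82.000 × 28 = 2,296.00
Reorder point = 2,296.00 + 800 = 3,096.00 → round up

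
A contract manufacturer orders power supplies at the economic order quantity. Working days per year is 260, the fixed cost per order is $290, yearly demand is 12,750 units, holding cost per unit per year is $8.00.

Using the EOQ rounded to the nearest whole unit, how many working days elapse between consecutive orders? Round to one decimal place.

19.6 days

2DS/H = 2·12,750·290/8 = 924,375.00
EOQ = √924,375.00 ≈ 961.44 → Q = 961 units
Days between orders = 260 / (D/Q) = 260 / 13.267 ≈ 19.597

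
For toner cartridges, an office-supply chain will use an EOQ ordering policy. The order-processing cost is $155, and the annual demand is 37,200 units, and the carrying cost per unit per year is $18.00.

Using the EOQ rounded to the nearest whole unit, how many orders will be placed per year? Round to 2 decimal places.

46.50 orders per year

EOQ = √(2DS/H) = √(2 × 37,200 × 155 / 18)
    = √(640,666.67) ≈ 800.42 → Q = 800
N = D/Q = 37,200/800 ≈ 46.500 orders/yr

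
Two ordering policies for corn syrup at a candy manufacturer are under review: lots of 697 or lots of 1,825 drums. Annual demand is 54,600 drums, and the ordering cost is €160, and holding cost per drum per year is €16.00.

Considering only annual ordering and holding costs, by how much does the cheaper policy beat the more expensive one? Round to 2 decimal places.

€1,277.13

TC(Q) = (D/Q)S + (Q/2)H
TC(697) = (54,600/697)×160 + (697/2)×16 = €18,109.72
TC(1,825) = (54,600/1,825)×160 + (1,825/2)×16 = €19,386.85
Lots of 697 are cheaper by €1,277.13.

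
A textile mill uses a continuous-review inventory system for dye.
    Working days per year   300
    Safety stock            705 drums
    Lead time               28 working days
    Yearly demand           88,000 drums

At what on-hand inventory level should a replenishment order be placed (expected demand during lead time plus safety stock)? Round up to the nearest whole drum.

8,919 drums

Daily demand d = 88,000 / 300 = 293.333 drums/day
Demand during lead time = 293.333 × 28 = 8,213.33
Reorder point = 8,213.33 + 705 = 8,918.33 → round up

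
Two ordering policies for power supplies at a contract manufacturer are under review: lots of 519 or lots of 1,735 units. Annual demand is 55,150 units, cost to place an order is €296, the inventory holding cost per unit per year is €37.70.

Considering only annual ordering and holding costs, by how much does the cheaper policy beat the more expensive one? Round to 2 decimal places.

TC(Q) = (D/Q)S + (Q/2)H
TC(519) = (55,150/519)×296 + (519/2)×37.7 = €41,236.71
TC(1,735) = (55,150/1,735)×296 + (1,735/2)×37.7 = €42,113.63
|ΔTC| = |€41,236.71 − €42,113.63| = €876.91

€876.91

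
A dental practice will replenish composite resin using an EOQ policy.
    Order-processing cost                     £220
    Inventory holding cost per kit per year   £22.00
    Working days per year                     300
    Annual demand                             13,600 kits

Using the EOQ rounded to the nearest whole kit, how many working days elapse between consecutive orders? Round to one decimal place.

Q* = √(2·D·S / H) = √(2·13,600·220 / 22) = √272,000.0 ≈ 521.54 → Q = 522 kits
Days between orders = 300 / (D/Q) = 300 / 26.054 ≈ 11.515

11.5 days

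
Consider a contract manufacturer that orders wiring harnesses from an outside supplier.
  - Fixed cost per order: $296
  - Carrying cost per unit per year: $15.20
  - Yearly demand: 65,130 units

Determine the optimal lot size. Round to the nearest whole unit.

2DS/H = 2·65,130·296/15.2 = 2,536,642.11
EOQ = √2,536,642.11 ≈ 1,592.68

1,593 units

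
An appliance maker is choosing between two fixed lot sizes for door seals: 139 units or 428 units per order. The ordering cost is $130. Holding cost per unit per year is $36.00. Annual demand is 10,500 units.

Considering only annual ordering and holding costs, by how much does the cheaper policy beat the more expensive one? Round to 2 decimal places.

$1,428.89

Annual cost at Q: ordering D·S/Q plus holding Q·H/2.
TC(139) = (10,500/139)×130 + (139/2)×36 = $12,322.14
TC(428) = (10,500/428)×130 + (428/2)×36 = $10,893.25
Cheaper: Q = 428.  Difference = $1,428.89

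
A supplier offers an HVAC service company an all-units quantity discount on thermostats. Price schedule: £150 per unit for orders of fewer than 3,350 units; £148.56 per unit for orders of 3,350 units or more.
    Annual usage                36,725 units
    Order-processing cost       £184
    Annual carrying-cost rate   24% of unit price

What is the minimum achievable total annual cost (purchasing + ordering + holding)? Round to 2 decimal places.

H₁ = 24%×£150 = £36.0000;  H₂ = 24%×£148.56 = £35.6544
EOQ₁ = √(2×36,725×184/36.0000) = 612.71  (< 3,350, feasible at tier 1)
EOQ₂ = √(2×36,725×184/35.6544) = 615.67  (< 3,350 → use Q = 3,350 at tier-2 price)
TC(tier 1 (EOQ₁), Q≈612.7) = £5,530,807.49
TC(tier 2, Q≈3,350.0) = £5,517,604.25
Minimum at tier 2: £5,517,604.25

£5,517,604.25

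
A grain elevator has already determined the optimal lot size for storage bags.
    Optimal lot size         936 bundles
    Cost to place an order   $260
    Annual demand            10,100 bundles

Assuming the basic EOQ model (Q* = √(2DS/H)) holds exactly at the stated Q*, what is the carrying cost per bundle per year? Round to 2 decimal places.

$5.99

From Q* = √(2DS/H) ⇒ Q*² = 2DS/H.
H = 2DS / Q² = 2 × 10,100 × 260 / 936² = 5.9948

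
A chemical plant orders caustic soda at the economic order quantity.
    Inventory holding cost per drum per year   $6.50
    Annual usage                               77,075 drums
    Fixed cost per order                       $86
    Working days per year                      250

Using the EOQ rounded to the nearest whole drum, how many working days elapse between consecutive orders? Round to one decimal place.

Q* = √(2·D·S / H) = √(2·77,075·86 / 6.5) = √2,039,523.1 ≈ 1,428.12 → Q = 1,428 drums
T = Q/D × 250 days = 1,428/77,075 × 250 = 4.632 days

4.6 days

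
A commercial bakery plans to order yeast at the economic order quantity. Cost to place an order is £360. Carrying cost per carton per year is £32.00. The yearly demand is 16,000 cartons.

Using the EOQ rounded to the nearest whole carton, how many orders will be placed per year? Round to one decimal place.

EOQ = √(2DS/H) = √(2 × 16,000 × 360 / 32)
    = √(360,000.00) ≈ 600.00 → Q = 600
Orders per year = D/Q = 16,000 / 600 = 26.667

26.7 orders per year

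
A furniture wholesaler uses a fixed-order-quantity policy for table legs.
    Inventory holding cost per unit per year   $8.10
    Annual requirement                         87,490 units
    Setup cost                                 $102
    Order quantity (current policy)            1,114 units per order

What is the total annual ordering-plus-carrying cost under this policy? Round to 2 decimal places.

$12,522.45

Orders/yr = 87,490/1,114 = 78.537; ordering cost = 78.537 × $102 = $8,010.75
Average inventory = 1,114/2 = 557; holding cost = 557 × $8.1 = $4,511.70
Total = $8,010.75 + $4,511.70 = $12,522.45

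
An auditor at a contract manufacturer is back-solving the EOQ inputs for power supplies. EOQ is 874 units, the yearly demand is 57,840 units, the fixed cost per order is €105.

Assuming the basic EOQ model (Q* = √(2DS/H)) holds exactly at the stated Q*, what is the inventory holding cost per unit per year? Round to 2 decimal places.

Since Q* = (2DS/H)^½, squaring gives Q*²·H = 2DS.
H = 2DS / Q² = 2 × 57,840 × 105 / 874² = 15.9010

€15.90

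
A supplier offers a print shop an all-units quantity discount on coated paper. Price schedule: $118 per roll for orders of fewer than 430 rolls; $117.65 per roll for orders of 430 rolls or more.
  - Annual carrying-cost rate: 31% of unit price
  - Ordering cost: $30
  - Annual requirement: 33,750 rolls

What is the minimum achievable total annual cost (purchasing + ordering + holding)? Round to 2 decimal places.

H₁ = 31%×$118 = $36.5800;  H₂ = 31%×$117.65 = $36.4715
EOQ₁ = √(2×33,750×30/36.5800) = 235.28  (< 430, feasible at tier 1)
EOQ₂ = √(2×33,750×30/36.4715) = 235.63  (< 430 → use Q = 430 at tier-2 price)
TC(tier 1 (EOQ₁), Q≈235.3) = $3,991,106.65
TC(tier 2, Q≈430.0) = $3,980,883.52
Minimum at tier 2: $3,980,883.52

$3,980,883.52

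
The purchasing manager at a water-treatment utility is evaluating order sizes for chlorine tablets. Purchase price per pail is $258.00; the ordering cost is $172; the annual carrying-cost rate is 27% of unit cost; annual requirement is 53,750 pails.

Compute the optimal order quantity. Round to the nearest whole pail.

515 pails

Carrying cost H = $258 × 27% = $69.6600/pail/yr
EOQ = √(2DS/H) = √(2 × 53,750 × 172 / 69.66)
    = √(265,432.10) ≈ 515.20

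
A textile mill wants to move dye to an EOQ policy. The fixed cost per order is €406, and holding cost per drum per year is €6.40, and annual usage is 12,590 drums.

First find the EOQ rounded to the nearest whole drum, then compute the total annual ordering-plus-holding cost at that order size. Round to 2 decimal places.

2DS/H = 2·12,590·406/6.4 = 1,597,356.25
EOQ = √1,597,356.25 ≈ 1,263.87 → Q = 1,264 drums
Ordering: D/Q × S = 12,590/1,264 × €406 = €4,043.94
Holding:  Q/2 × H = 1,264/2 × €6.4 = €4,044.80
Total = €4,043.94 + €4,044.80 = €8,088.74

€8,088.74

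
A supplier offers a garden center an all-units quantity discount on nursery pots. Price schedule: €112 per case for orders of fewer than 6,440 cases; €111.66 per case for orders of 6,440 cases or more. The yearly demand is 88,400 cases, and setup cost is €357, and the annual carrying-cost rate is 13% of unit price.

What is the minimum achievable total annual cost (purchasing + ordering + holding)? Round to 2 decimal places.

€9,922,385.31

H₁ = 13%×€112 = €14.5600;  H₂ = 13%×€111.66 = €14.5158
EOQ₁ = √(2×88,400×357/14.5600) = 2,082.07  (< 6,440, feasible at tier 1)
EOQ₂ = √(2×88,400×357/14.5158) = 2,085.23  (< 6,440 → use Q = 6,440 at tier-2 price)
TC(tier 1 (EOQ₁), Q≈2,082.1) = €9,931,114.89
TC(tier 2, Q≈6,440.0) = €9,922,385.31
Minimum at tier 2: €9,922,385.31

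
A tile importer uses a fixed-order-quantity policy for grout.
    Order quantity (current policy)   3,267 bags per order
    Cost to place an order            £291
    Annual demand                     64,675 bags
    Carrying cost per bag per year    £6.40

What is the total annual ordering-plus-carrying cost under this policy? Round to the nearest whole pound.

Orders/yr = 64,675/3,267 = 19.796; ordering cost = 19.796 × £291 = £5,760.77
Average inventory = 3,267/2 = 1633.5; holding cost = 1633.5 × £6.4 = £10,454.40
Total = £5,760.77 + £10,454.40 = £16,215.17

£16,215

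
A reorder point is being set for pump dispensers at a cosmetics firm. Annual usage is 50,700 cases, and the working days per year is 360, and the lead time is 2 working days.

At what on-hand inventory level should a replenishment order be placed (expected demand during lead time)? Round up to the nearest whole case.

Daily demand d = 50,700 / 360 = 140.833 cases/day
Demand during lead time = 140.833 × 2 = 281.67
Reorder point = 281.67 → round up

282 cases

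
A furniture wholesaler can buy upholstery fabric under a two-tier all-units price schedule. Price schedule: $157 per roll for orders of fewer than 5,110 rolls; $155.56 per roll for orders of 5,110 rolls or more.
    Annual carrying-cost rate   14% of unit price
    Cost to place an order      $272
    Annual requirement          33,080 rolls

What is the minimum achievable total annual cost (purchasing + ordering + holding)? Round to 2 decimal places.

H₁ = 14%×$157 = $21.9800;  H₂ = 14%×$155.56 = $21.7784
EOQ₁ = √(2×33,080×272/21.9800) = 904.83  (< 5,110, feasible at tier 1)
EOQ₂ = √(2×33,080×272/21.7784) = 909.01  (< 5,110 → use Q = 5,110 at tier-2 price)
TC(tier 1 (EOQ₁), Q≈904.8) = $5,213,448.23
TC(tier 2, Q≈5,110.0) = $5,203,329.43
Minimum at tier 2: $5,203,329.43

$5,203,329.43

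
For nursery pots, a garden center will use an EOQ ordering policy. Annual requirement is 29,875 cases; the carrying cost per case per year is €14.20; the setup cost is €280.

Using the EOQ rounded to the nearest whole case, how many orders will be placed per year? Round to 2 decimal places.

27.53 orders per year

Optimal lot size Q* = (2 × 29,875 × €280 / €14.2)^½ ≈ 1,085.43 → Q = 1,085
Orders per year = D/Q = 29,875 / 1,085 = 27.535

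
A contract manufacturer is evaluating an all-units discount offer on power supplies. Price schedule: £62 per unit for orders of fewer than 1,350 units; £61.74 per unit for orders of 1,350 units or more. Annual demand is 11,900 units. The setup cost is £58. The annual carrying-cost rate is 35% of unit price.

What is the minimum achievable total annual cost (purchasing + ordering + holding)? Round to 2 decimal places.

£743,273.09

H₁ = 35%×£62 = £21.7000;  H₂ = 35%×£61.74 = £21.6090
EOQ₁ = √(2×11,900×58/21.7000) = 252.22  (< 1,350, feasible at tier 1)
EOQ₂ = √(2×11,900×58/21.6090) = 252.75  (< 1,350 → use Q = 1,350 at tier-2 price)
TC(tier 1 (EOQ₁), Q≈252.2) = £743,273.09
TC(tier 2, Q≈1,350.0) = £749,803.33
Minimum at tier 1 (EOQ₁): £743,273.09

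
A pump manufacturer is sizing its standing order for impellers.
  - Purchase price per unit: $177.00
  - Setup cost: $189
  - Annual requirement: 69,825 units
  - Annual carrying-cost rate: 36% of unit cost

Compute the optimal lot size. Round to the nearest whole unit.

644 units

Holding cost per unit per year: H = 36% × $177 = $63.7200
2DS/H = 2·69,825·189/63.72 = 414,216.10
EOQ = √414,216.10 ≈ 643.60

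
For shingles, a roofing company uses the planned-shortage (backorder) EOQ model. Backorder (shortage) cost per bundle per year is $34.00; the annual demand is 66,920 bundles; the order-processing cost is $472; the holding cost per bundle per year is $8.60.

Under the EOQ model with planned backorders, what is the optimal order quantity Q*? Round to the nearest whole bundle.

3,034 bundles

Q* = √(2DS/H) · √((H + b)/b)
   = √(2 × 66,920 × 472 / 8.6) · √((8.6 + 34) / 34)
   = 2,710.284 × 1.1193 ≈ 3,033.75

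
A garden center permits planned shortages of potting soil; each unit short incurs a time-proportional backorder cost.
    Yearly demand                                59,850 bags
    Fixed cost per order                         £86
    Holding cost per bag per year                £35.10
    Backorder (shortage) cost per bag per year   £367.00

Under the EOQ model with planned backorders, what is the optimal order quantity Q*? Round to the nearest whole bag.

567 bags

Basic EOQ = √(2·59,850·86/35.1) = 541.555
Backorder adjustment √((H+b)/b) = √((35.1+367)/367) = 1.0467
Q* = 541.555 × 1.0467 ≈ 566.86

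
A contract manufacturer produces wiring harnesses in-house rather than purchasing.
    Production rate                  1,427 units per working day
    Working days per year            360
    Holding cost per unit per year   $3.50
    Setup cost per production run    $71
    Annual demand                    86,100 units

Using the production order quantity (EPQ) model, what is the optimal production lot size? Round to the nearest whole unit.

Daily demand d = 86,100/360 = 239.167; p = 1427; 1 − d/p = 0.83240
EPQ = √(2DS / (H(1 − d/p)))
    = √(2 × 86,100 × 71 / (3.5 × 0.83240)) ≈ 2,048.55

2,049 units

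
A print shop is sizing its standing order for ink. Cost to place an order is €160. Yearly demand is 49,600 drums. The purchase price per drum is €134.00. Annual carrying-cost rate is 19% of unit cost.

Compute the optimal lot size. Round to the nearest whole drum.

790 drums

H = i·C = 0.19 × €134 = €25.4600 per drum-year
2DS/H = 2·49,600·160/25.46 = 623,409.27
EOQ = √623,409.27 ≈ 789.56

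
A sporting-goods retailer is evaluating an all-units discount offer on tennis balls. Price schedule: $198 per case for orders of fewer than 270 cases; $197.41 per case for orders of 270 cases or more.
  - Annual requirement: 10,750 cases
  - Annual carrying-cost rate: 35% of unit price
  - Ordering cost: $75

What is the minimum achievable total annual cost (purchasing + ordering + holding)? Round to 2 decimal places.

$2,134,471.23

H₁ = 35%×$198 = $69.3000;  H₂ = 35%×$197.41 = $69.0935
EOQ₁ = √(2×10,750×75/69.3000) = 152.54  (< 270, feasible at tier 1)
EOQ₂ = √(2×10,750×75/69.0935) = 152.77  (< 270 → use Q = 270 at tier-2 price)
TC(tier 1 (EOQ₁), Q≈152.5) = $2,139,071.01
TC(tier 2, Q≈270.0) = $2,134,471.23
Minimum at tier 2: $2,134,471.23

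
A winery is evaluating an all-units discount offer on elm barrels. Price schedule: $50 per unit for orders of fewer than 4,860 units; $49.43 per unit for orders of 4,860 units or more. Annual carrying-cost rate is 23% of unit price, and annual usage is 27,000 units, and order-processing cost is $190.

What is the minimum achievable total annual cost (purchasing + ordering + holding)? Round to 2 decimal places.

$1,360,862.32

H₁ = 23%×$50 = $11.5000;  H₂ = 23%×$49.43 = $11.3689
EOQ₁ = √(2×27,000×190/11.5000) = 944.55  (< 4,860, feasible at tier 1)
EOQ₂ = √(2×27,000×190/11.3689) = 949.98  (< 4,860 → use Q = 4,860 at tier-2 price)
TC(tier 1 (EOQ₁), Q≈944.5) = $1,360,862.32
TC(tier 2, Q≈4,860.0) = $1,363,291.98
Minimum at tier 1 (EOQ₁): $1,360,862.32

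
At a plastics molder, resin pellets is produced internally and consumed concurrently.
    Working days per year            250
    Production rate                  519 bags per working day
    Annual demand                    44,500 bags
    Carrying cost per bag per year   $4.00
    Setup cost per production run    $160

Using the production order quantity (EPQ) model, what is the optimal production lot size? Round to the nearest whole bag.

2,328 bags

d = 44,500/250 = 178.0000 bags/day;  effective holding cost H(1 − d/p) = 4·(1 − 178.0000/519) = 2.62813
Q* = √(2DS / H_eff) = √(2·44,500·160 / 2.62813) ≈ 2,327.72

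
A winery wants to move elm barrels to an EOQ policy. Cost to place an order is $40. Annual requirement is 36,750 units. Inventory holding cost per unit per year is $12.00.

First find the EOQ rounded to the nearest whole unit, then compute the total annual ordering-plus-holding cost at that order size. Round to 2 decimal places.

$5,939.70

EOQ = √(2DS/H) = √(2 × 36,750 × 40 / 12)
    = √(245,000.00) ≈ 494.97 → Q = 495 units
Annual ordering cost = (D/Q)·S = (36,750/495) × 40 = $2,969.70
Annual holding cost  = (Q/2)·H = (495/2) × 12 = $2,970.00
Total = $2,969.70 + $2,970.00 = $5,939.70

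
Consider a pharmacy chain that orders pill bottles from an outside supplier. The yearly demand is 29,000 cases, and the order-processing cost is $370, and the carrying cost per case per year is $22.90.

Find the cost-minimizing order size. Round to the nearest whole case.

2DS/H = 2·29,000·370/22.9 = 937,117.90
EOQ = √937,117.90 ≈ 968.05

968 cases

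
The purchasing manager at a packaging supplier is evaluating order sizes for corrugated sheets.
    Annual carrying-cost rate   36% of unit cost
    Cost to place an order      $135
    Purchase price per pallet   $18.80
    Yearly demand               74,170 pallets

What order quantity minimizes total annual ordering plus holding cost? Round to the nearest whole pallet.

1,720 pallets

H = i·C = 0.36 × $18.8 = $6.7680 per pallet-year
Optimal lot size Q* = (2 × 74,170 × $135 / $6.768)^½ ≈ 1,720.15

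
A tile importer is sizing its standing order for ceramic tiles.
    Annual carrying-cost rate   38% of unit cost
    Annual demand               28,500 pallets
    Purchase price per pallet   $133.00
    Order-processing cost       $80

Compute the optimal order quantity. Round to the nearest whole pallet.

300 pallets

Carrying cost H = $133 × 38% = $50.5400/pallet/yr
Q* = √(2·D·S / H) = √(2·28,500·80 / 50.54) = √90,225.6 ≈ 300.38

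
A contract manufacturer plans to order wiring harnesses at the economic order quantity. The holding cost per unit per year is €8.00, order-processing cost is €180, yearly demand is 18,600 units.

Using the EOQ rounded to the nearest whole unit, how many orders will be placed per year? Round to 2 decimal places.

2DS/H = 2·18,600·180/8 = 837,000.00
EOQ = √837,000.00 ≈ 914.88 → Q = 915
Orders per year = D/Q = 18,600 / 915 = 20.328

20.33 orders per year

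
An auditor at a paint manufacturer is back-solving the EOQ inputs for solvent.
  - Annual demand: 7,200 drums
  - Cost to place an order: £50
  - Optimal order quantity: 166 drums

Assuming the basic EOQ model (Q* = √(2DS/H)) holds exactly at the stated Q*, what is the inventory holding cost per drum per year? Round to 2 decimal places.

EOQ relation: Q² = 2DS/H, so rearrange for the unknown.
H = 2DS / Q² = 2 × 7,200 × 50 / 166² = 26.1286

£26.13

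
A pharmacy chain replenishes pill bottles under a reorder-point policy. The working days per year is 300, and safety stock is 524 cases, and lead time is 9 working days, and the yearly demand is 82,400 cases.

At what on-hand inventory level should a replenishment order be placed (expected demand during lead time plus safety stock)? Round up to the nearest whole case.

Daily demand d = 82,400 / 300 = 274.667 cases/day
Demand during lead time = 274.667 × 9 = 2,472.00
Reorder point = 2,472.00 + 524 = 2,996.00 → round up

2,996 cases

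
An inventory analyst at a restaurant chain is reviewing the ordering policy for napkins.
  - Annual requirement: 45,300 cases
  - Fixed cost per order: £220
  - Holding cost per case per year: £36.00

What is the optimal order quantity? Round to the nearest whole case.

744 cases

Q* = √(2·D·S / H) = √(2·45,300·220 / 36) = √553,666.7 ≈ 744.09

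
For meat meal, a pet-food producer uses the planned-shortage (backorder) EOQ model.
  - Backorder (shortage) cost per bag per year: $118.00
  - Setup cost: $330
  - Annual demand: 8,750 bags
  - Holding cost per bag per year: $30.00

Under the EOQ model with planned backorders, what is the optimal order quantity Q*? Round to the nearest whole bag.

Basic EOQ = √(2·8,750·330/30) = 438.748
Backorder adjustment √((H+b)/b) = √((30+118)/118) = 1.1199
Q* = 438.748 × 1.1199 ≈ 491.37

491 bags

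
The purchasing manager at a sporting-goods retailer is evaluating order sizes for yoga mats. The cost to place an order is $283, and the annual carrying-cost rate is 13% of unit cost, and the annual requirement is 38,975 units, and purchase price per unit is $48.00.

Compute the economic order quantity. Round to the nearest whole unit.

H = i·C = 0.13 × $48 = $6.2400 per unit-year
Q* = √(2·D·S / H) = √(2·38,975·283 / 6.24) = √3,535,232.4 ≈ 1,880.22

1,880 units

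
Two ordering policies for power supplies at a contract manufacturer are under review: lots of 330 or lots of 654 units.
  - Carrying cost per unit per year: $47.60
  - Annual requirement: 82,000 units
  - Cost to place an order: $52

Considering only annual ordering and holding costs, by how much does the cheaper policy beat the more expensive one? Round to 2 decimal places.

$1,309.87

TC(Q) = (D/Q)S + (Q/2)H
TC(330) = (82,000/330)×52 + (330/2)×47.6 = $20,775.21
TC(654) = (82,000/654)×52 + (654/2)×47.6 = $22,085.08
|ΔTC| = |$20,775.21 − $22,085.08| = $1,309.87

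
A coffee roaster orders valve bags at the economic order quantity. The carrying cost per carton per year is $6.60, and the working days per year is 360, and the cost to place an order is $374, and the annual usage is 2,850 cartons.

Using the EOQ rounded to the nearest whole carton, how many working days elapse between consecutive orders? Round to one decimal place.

71.7 days

Optimal lot size Q* = (2 × 2,850 × $374 / $6.6)^½ ≈ 568.33 → Q = 568 cartons
Cycle time = (working days × Q)/D = (360 × 568) / 2,850 = 71.747 days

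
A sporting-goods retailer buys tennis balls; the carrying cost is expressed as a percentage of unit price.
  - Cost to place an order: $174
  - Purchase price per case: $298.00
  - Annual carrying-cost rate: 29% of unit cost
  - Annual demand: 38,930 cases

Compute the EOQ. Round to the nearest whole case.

H = i·C = 0.29 × $298 = $86.4200 per case-year
EOQ = √(2DS/H) = √(2 × 38,930 × 174 / 86.42)
    = √(156,765.10) ≈ 395.94

396 cases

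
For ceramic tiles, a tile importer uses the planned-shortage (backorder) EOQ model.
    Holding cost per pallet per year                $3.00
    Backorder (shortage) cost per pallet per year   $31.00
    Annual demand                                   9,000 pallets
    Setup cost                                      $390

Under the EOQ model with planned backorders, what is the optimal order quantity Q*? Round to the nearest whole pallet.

Q* = √(2DS/H) · √((H + b)/b)
   = √(2 × 9,000 × 390 / 3) · √((3 + 31) / 31)
   = 1,529.706 × 1.0473 ≈ 1,602.01

1,602 pallets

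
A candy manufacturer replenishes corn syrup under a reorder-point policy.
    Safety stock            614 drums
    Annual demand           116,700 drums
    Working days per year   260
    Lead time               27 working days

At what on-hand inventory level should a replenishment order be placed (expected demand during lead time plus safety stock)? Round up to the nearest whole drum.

12,733 drums

Daily demand d = 116,700 / 260 = 448.846 drums/day
Demand during lead time = 448.846 × 27 = 12,118.85
Reorder point = 12,118.85 + 614 = 12,732.85 → round up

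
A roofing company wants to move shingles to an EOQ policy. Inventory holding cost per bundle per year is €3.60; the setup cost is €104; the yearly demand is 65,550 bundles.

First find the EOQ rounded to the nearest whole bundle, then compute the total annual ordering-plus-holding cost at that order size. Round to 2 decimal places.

2DS/H = 2·65,550·104/3.6 = 3,787,333.33
EOQ = √3,787,333.33 ≈ 1,946.11 → Q = 1,946 bundles
Annual ordering cost = (D/Q)·S = (65,550/1,946) × 104 = €3,503.19
Annual holding cost  = (Q/2)·H = (1,946/2) × 3.6 = €3,502.80
Total = €3,503.19 + €3,502.80 = €7,005.99

€7,005.99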